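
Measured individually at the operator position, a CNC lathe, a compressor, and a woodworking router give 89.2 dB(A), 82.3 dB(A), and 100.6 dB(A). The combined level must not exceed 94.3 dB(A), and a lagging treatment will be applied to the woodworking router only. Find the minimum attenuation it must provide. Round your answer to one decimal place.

Fixed contribution from the other sources: Σ 10^(L/10) = 10^(89.2/10) + 10^(82.3/10) = 1.002e+09 (90.01 dB(A)).
To meet 94.3 dB(A) overall, the treated woodworking router may contribute at most 10^(94.3/10) − 1.002e+09 = 1.690e+09, i.e. 92.28 dB(A).
So the woodworking router must be reduced from 100.6 to 92.28 dB(A): IL = 8.32 dB.

8.3 dB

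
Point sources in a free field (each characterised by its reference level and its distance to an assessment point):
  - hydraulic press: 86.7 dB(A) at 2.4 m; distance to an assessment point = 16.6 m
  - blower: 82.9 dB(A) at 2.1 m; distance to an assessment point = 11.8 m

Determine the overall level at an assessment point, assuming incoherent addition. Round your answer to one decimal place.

72.0 dB(A)

Propagate each source to the receiver with L = L_ref − 20·log₁₀(r/r_ref), then add intensities.
hydraulic press: 86.7 − 20·log₁₀(16.6/2.4) = 86.7 − 16.80 = 69.90 dB(A).
blower: 82.9 − 20·log₁₀(11.8/2.1) = 82.9 − 14.99 = 67.91 dB(A).
Σ 10^(L/10) = 1.595e+07 → L_total = 10·log₁₀(1.595e+07) = 72.03 dB(A).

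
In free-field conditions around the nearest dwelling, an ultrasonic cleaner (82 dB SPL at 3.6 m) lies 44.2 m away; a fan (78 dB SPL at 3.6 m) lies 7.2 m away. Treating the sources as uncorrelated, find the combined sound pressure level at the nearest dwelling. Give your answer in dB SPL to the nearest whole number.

Apply inverse-square spreading to bring every level to the receiver, then sum 10^(L/10).
ultrasonic cleaner: 82 − 20·log₁₀(44.2/3.6) = 82 − 21.78 = 60.22 dB SPL.
fan: 78 − 20·log₁₀(7.2/3.6) = 78 − 6.02 = 71.98 dB SPL.
Σ 10^(L/10) = 1.683e+07 → L_total = 10·log₁₀(1.683e+07) = 72.26 dB SPL.

72 dB SPL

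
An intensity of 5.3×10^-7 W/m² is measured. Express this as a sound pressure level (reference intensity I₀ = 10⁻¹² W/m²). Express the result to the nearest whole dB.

57 dB

L = 10·log₁₀(I/I₀) = 10·log₁₀(5.3×10^-7/10⁻¹²) = 10·log₁₀(5.3×10^5).
L = 10·(0.7243 + 5) = 57.24 dB.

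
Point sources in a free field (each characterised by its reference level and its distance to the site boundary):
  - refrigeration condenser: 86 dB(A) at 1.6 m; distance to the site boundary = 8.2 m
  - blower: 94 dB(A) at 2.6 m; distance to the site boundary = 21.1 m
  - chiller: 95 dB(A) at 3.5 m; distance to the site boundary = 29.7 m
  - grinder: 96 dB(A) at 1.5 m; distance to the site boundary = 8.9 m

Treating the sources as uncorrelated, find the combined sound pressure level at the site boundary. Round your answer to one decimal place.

Propagate each source to the receiver with L = L_ref − 20·log₁₀(r/r_ref), then add intensities.
refrigeration condenser: 86 − 20·log₁₀(8.2/1.6) = 86 − 14.19 = 71.81 dB(A).
blower: 94 − 20·log₁₀(21.1/2.6) = 94 − 18.19 = 75.81 dB(A).
chiller: 95 − 20·log₁₀(29.7/3.5) = 95 − 18.57 = 76.43 dB(A).
grinder: 96 − 20·log₁₀(8.9/1.5) = 96 − 15.47 = 80.53 dB(A).
Σ 10^(L/10) = 2.103e+08 → L_total = 10·log₁₀(2.103e+08) = 83.23 dB(A).

83.2 dB(A)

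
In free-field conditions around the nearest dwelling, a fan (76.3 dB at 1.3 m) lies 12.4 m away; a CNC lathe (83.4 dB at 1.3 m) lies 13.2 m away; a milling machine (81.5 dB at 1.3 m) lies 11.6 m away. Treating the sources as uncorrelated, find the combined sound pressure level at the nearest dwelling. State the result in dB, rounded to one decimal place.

Apply inverse-square spreading to bring every level to the receiver, then sum 10^(L/10).
fan: 76.3 − 20·log₁₀(12.4/1.3) = 76.3 − 19.59 = 56.71 dB.
CNC lathe: 83.4 − 20·log₁₀(13.2/1.3) = 83.4 − 20.13 = 63.27 dB.
milling machine: 81.5 − 20·log₁₀(11.6/1.3) = 81.5 − 19.01 = 62.49 dB.
Σ 10^(L/10) = 4.365e+06 → L_total = 10·log₁₀(4.365e+06) = 66.40 dB.

66.4 dB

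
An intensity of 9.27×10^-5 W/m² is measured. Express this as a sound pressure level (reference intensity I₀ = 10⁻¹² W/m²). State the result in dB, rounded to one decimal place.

L = 10·log₁₀(I/I₀) = 10·log₁₀(9.27×10^-5/10⁻¹²) = 10·log₁₀(9.27×10^7).
L = 10·(0.9671 + 7) = 79.67 dB.

79.7 dB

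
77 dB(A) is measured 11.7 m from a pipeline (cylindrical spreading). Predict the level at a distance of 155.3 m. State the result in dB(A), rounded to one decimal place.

Line-source attenuation: ΔL = 10·log₁₀(r₂/r₁) = 10·log₁₀(155.3/11.7) = 11.230 dB.
L₂ = 77 − 10·log₁₀(155.3/11.7) = 77 − 11.230 = 65.77 dB(A).

65.8 dB(A)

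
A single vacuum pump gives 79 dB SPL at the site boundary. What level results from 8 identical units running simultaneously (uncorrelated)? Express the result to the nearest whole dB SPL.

L_total = L₁ + 10·log₁₀ N for N identical incoherent sources.
L_total = 79 + 10·log₁₀(8) = 79 + 9.031 = 88.03 dB SPL.

88 dB SPL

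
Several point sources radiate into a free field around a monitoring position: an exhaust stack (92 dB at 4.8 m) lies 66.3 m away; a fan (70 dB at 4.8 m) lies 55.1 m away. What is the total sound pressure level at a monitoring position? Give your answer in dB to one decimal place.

69.2 dB

First find each source's level at the receiver (point-source: −20·log₁₀(r/r_ref)), then combine on an intensity basis.
exhaust stack: 92 − 20·log₁₀(66.3/4.8) = 92 − 22.81 = 69.19 dB.
fan: 70 − 20·log₁₀(55.1/4.8) = 70 − 21.20 = 48.80 dB.
Σ 10^(L/10) = 8.383e+06 → L_total = 10·log₁₀(8.383e+06) = 69.23 dB.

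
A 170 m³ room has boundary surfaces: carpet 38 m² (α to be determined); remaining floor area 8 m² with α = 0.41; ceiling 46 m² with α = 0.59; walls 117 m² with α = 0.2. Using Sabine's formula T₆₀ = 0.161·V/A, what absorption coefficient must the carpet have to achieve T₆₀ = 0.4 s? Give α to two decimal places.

0.38

A = 0.161·V/T₆₀ = 0.161·170/0.4 = 68.42 m² sabins.
Absorption from the other surfaces = 8·0.41 + 46·0.59 + 117·0.2 = 53.82 m², so the carpet must supply 14.60 m² over 38 m².
α = 14.60/38 = 0.384.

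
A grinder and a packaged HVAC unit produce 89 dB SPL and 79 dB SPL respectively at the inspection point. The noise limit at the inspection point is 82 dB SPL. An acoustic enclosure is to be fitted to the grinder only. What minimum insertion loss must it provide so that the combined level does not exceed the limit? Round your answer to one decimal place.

10.0 dB

The untreated sources together contribute 10^(79/10) = 7.943e+07, i.e. 79.00 dB SPL.
To meet 82 dB SPL overall, the treated grinder may contribute at most 10^(82/10) − 7.943e+07 = 7.906e+07, i.e. 78.98 dB SPL.
Required insertion loss = 89 − 78.98 = 10.02 dB.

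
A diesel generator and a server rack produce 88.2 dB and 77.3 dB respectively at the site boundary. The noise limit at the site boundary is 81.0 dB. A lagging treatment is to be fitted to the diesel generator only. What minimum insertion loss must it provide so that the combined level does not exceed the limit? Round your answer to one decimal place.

The untreated sources together contribute 10^(77.3/10) = 5.370e+07, i.e. 77.30 dB.
To meet 81.0 dB overall, the treated diesel generator may contribute at most 10^(81.0/10) − 5.370e+07 = 7.219e+07, i.e. 78.58 dB.
Required insertion loss = 88.2 − 78.58 = 9.62 dB.

9.6 dB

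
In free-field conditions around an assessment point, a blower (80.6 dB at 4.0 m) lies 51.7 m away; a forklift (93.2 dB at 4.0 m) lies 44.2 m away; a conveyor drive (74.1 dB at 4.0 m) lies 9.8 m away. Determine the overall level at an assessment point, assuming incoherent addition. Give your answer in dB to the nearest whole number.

73 dB

First find each source's level at the receiver (point-source: −20·log₁₀(r/r_ref)), then combine on an intensity basis.
blower: 80.6 − 20·log₁₀(51.7/4.0) = 80.6 − 22.23 = 58.37 dB.
forklift: 93.2 − 20·log₁₀(44.2/4.0) = 93.2 − 20.87 = 72.33 dB.
conveyor drive: 74.1 − 20·log₁₀(9.8/4.0) = 74.1 − 7.78 = 66.32 dB.
Σ 10^(L/10) = 2.208e+07 → L_total = 10·log₁₀(2.208e+07) = 73.44 dB.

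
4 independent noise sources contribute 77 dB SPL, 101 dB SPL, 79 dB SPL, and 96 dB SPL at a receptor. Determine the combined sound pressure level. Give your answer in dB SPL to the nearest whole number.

102 dB SPL

For uncorrelated sources the intensities add, so convert each level to linear form, sum, and take 10·log₁₀ of the total.
Σ 10^(L/10) = 10^(77/10) + 10^(101/10) + 10^(79/10) + 10^(96/10) = 1.670e+10.
L_total = 10·log₁₀(1.670e+10) = 102.23 dB SPL.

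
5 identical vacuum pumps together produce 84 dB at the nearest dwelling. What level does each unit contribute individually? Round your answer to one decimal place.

77.0 dB

For N identical incoherent sources L_total = L₁ + 10·log₁₀ N, so L₁ = 84 − 10·log₁₀(5) = 84 − 6.990.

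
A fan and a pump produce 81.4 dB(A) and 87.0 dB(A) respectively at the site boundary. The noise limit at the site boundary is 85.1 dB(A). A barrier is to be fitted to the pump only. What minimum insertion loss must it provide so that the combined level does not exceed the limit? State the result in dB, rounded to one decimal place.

4.3 dB

The untreated sources together contribute 10^(81.4/10) = 1.380e+08, i.e. 81.40 dB(A).
To meet 85.1 dB(A) overall, the treated pump may contribute at most 10^(85.1/10) − 1.380e+08 = 1.856e+08, i.e. 82.68 dB(A).
So the pump must be reduced from 87.0 to 82.68 dB(A): IL = 4.32 dB.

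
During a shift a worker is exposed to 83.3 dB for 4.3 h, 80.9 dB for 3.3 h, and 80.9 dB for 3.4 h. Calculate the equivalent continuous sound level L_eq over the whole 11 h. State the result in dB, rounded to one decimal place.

82.0 dB

Weight each interval's intensity by its duration and average over T = 11 h:
Σ tᵢ·10^(Lᵢ/10) = 4.3·10^(83.3/10) + 3.3·10^(80.9/10) + 3.4·10^(80.9/10) = 1.744e+09.
L_eq = 10·log₁₀(1.744e+09/11) = 82.00 dB.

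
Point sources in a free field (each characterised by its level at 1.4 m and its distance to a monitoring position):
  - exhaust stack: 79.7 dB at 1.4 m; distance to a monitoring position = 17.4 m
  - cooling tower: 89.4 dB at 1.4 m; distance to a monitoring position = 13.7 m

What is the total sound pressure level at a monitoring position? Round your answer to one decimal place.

69.9 dB

First find each source's level at the receiver (point-source: −20·log₁₀(r/r_ref)), then combine on an intensity basis.
exhaust stack: 79.7 − 20·log₁₀(17.4/1.4) = 79.7 − 21.89 = 57.81 dB.
cooling tower: 89.4 − 20·log₁₀(13.7/1.4) = 89.4 − 19.81 = 69.59 dB.
Σ 10^(L/10) = 9.699e+06 → L_total = 10·log₁₀(9.699e+06) = 69.87 dB.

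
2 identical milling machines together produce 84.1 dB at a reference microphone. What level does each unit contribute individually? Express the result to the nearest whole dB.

2 equal contributions raise the level by 10·log₁₀ 2 = 3.010 dB, so each unit alone gives 84.1 − 3.010.

81 dB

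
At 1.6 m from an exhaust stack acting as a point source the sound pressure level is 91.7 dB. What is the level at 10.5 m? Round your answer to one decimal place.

75.4 dB

Spherical spreading from a point source gives a 20·log₁₀(r₂/r₁) drop.
L₂ = 91.7 − 20·log₁₀(10.5/1.6) = 91.7 − 16.341 = 75.36 dB.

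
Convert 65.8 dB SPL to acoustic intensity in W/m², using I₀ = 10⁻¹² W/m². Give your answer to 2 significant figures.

I/I₀ = 10^(65.8/10) = 3.802e+06, so I = 3.802e+06 × 10⁻¹² W/m².

3.8e-06 W/m²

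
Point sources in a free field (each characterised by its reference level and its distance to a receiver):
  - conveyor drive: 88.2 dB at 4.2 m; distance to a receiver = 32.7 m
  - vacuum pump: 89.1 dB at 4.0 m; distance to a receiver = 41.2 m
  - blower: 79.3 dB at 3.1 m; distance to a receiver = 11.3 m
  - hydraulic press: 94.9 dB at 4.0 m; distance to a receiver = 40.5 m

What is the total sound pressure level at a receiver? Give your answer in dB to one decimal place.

77.4 dB

Apply inverse-square spreading to bring every level to the receiver, then sum 10^(L/10).
conveyor drive: 88.2 − 20·log₁₀(32.7/4.2) = 88.2 − 17.83 = 70.37 dB.
vacuum pump: 89.1 − 20·log₁₀(41.2/4.0) = 89.1 − 20.26 = 68.84 dB.
blower: 79.3 − 20·log₁₀(11.3/3.1) = 79.3 − 11.23 = 68.07 dB.
hydraulic press: 94.9 − 20·log₁₀(40.5/4.0) = 94.9 − 20.11 = 74.79 dB.
Σ 10^(L/10) = 5.511e+07 → L_total = 10·log₁₀(5.511e+07) = 77.41 dB.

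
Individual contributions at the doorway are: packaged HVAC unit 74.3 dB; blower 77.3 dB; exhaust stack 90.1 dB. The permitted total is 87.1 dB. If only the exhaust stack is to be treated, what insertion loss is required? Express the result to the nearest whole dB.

4 dB

The untreated sources together contribute 10^(74.3/10) + 10^(77.3/10) = 8.062e+07, i.e. 79.06 dB.
To meet 87.1 dB overall, the treated exhaust stack may contribute at most 10^(87.1/10) − 8.062e+07 = 4.322e+08, i.e. 86.36 dB.
Required insertion loss = 90.1 − 86.36 = 3.74 dB.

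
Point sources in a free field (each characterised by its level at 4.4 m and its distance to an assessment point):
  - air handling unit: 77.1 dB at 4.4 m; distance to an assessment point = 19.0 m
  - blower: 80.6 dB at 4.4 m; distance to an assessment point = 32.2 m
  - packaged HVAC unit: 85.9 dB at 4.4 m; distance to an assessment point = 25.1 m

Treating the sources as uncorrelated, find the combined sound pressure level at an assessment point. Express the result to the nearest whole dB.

72 dB

Apply inverse-square spreading to bring every level to the receiver, then sum 10^(L/10).
air handling unit: 77.1 − 20·log₁₀(19.0/4.4) = 77.1 − 12.71 = 64.39 dB.
blower: 80.6 − 20·log₁₀(32.2/4.4) = 80.6 − 17.29 = 63.31 dB.
packaged HVAC unit: 85.9 − 20·log₁₀(25.1/4.4) = 85.9 − 15.12 = 70.78 dB.
Σ 10^(L/10) = 1.685e+07 → L_total = 10·log₁₀(1.685e+07) = 72.27 dB.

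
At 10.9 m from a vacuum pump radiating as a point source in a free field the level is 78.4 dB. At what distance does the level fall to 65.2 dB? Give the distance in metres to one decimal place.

49.8 m

For a point source L₁ − L₂ = 20·log₁₀(r₂/r₁), so r₂ = r₁·10^((L₁−L₂)/20).
r₂ = 10.9·10^((78.4−65.2)/20) = 10.9·10^(13.2/20) = 49.82 m.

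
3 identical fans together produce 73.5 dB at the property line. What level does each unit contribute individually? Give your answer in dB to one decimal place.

Dividing the total intensity by 3 lowers the level by 10·log₁₀ 3 = 4.771 dB: L₁ = 73.5 − 4.771.

68.7 dB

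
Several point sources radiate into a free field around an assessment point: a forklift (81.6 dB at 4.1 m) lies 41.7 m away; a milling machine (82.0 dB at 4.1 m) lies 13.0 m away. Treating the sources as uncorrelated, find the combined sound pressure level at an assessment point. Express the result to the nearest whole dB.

Apply inverse-square spreading to bring every level to the receiver, then sum 10^(L/10).
forklift: 81.6 − 20·log₁₀(41.7/4.1) = 81.6 − 20.15 = 61.45 dB.
milling machine: 82.0 − 20·log₁₀(13.0/4.1) = 82.0 − 10.02 = 71.98 dB.
Σ 10^(L/10) = 1.716e+07 → L_total = 10·log₁₀(1.716e+07) = 72.35 dB.

72 dB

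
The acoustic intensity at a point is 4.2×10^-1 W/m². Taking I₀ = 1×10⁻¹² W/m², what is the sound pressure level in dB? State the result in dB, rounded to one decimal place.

116.2 dB

Dividing by I₀ shifts the exponent by 12: I/I₀ = 4.2×10^11.
L = 10·(0.6232 + 11) = 116.23 dB.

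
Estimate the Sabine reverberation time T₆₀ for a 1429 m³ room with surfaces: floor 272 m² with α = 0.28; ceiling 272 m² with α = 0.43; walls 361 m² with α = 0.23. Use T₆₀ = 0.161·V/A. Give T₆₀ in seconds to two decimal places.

0.83 s

A = Σ Sᵢαᵢ = 272·0.28 + 272·0.43 + 361·0.23 = 276.15 m².
T₆₀ = 0.161 × 1429 / 276.15 = 0.833 s.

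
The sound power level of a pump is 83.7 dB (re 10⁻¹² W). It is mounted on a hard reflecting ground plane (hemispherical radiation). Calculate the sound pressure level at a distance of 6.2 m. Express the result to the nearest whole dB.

60 dB

The power spreads over a hemisphere of area 2π·r², so L_p = L_w − 10·log₁₀(2π·r²).
2π·r² = 241.5 m², 10·log₁₀ of that is 23.830 dB.
L_p = 83.7 − 23.830 = 59.87 dB.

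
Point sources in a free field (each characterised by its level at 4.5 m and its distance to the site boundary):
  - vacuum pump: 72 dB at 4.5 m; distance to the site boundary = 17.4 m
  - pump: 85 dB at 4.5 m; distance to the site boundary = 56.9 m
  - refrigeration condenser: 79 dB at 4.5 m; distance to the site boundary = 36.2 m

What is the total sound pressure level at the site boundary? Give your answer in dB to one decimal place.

66.3 dB

Apply inverse-square spreading to bring every level to the receiver, then sum 10^(L/10).
vacuum pump: 72 − 20·log₁₀(17.4/4.5) = 72 − 11.75 = 60.25 dB.
pump: 85 − 20·log₁₀(56.9/4.5) = 85 − 22.04 = 62.96 dB.
refrigeration condenser: 79 − 20·log₁₀(36.2/4.5) = 79 − 18.11 = 60.89 dB.
Σ 10^(L/10) = 4.265e+06 → L_total = 10·log₁₀(4.265e+06) = 66.30 dB.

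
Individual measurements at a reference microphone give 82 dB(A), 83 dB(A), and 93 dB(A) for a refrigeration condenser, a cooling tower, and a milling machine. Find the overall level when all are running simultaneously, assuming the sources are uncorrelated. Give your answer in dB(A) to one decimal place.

Incoherent sources combine by intensity addition: L_total = 10·log₁₀(Σ 10^(L_i/10)).
Σ 10^(L/10) = 10^(82/10) + 10^(83/10) + 10^(93/10) = 2.353e+09.
L_total = 10·log₁₀(2.353e+09) = 93.72 dB(A).

93.7 dB(A)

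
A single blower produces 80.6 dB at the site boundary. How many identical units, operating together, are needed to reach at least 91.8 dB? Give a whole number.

Need L₁ + 10·log₁₀ N ≥ 91.8, i.e. log₁₀ N ≥ 1.12.
N ≥ 10^(11.2/10) = 13.183, so N = 14.

14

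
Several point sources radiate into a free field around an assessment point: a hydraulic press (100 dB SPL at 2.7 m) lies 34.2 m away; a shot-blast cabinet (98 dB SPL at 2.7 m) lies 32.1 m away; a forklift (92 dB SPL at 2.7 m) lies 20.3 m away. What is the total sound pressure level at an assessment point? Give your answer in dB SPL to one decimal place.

Propagate each source to the receiver with L = L_ref − 20·log₁₀(r/r_ref), then add intensities.
hydraulic press: 100 − 20·log₁₀(34.2/2.7) = 100 − 22.05 = 77.95 dB SPL.
shot-blast cabinet: 98 − 20·log₁₀(32.1/2.7) = 98 − 21.50 = 76.50 dB SPL.
forklift: 92 − 20·log₁₀(20.3/2.7) = 92 − 17.52 = 74.48 dB SPL.
Σ 10^(L/10) = 1.350e+08 → L_total = 10·log₁₀(1.350e+08) = 81.30 dB SPL.

81.3 dB SPL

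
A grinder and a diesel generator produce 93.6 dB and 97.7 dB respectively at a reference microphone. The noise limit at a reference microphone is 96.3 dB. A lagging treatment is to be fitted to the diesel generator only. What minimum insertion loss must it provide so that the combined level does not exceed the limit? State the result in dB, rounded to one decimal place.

4.7 dB

Everything except the diesel generator sums to 10^(93.6/10) = 2.291e+09 in linear terms, 93.60 dB.
The limit corresponds to 10^(96.3/10) = 4.266e+09; subtracting the fixed part leaves 1.975e+09 for the diesel generator, i.e. 92.96 dB.
Required insertion loss = 97.7 − 92.96 = 4.74 dB.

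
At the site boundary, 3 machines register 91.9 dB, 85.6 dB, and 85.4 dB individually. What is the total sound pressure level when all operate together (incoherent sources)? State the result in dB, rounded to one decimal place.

93.5 dB

Incoherent sources combine by intensity addition: L_total = 10·log₁₀(Σ 10^(L_i/10)).
Σ 10^(L/10) = 10^(91.9/10) + 10^(85.6/10) + 10^(85.4/10) = 2.259e+09.
L_total = 10·log₁₀(2.259e+09) = 93.54 dB.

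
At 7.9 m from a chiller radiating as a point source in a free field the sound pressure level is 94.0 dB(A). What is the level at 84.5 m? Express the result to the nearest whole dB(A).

73 dB(A)

For a point source, L₂ = L₁ − 20·log₁₀(r₂/r₁).
L₂ = 94.0 − 20·log₁₀(84.5/7.9) = 94.0 − 20.585 = 73.42 dB(A).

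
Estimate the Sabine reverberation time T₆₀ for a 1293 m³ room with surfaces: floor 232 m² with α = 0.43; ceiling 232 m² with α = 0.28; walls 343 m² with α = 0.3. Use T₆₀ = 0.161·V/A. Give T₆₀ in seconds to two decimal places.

0.78 s

Total absorption A = 232·0.43 + 232·0.28 + 343·0.3 = 267.62 m² sabins.
T₆₀ = 0.161·V/A = 0.161·1293/267.62 = 0.778 s.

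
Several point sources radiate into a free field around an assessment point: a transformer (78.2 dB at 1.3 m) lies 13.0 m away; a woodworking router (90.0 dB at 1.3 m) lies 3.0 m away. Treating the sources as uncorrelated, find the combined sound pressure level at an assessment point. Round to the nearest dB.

Apply inverse-square spreading to bring every level to the receiver, then sum 10^(L/10).
transformer: 78.2 − 20·log₁₀(13.0/1.3) = 78.2 − 20.00 = 58.20 dB.
woodworking router: 90.0 − 20·log₁₀(3.0/1.3) = 90.0 − 7.26 = 82.74 dB.
Σ 10^(L/10) = 1.884e+08 → L_total = 10·log₁₀(1.884e+08) = 82.75 dB.

83 dB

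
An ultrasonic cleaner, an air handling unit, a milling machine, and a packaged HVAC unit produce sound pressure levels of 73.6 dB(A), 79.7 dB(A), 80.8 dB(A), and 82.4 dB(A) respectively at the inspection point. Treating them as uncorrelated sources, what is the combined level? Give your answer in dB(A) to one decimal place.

86.1 dB(A)

For uncorrelated sources the intensities add, so convert each level to linear form, sum, and take 10·log₁₀ of the total.
Σ 10^(L/10) = 10^(73.6/10) + 10^(79.7/10) + 10^(80.8/10) + 10^(82.4/10) = 4.102e+08.
L_total = 10·log₁₀(4.102e+08) = 86.13 dB(A).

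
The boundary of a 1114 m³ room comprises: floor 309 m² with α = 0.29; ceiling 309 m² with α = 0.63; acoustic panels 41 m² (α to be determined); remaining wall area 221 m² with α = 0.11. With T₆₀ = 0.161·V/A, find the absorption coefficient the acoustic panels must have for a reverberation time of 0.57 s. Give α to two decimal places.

0.15

From T₆₀ = 0.161·V/A, the target T₆₀ = 0.57 s needs A = 0.161·1114/0.57 = 314.66 m².
Absorption from the other surfaces = 309·0.29 + 309·0.63 + 221·0.11 = 308.59 m², so the acoustic panels must supply 6.07 m² over 41 m².
α = 6.07/41 = 0.148.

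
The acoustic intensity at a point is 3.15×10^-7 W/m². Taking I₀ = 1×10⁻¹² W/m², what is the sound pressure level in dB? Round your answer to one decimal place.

55.0 dB

L = 10·log₁₀(I/I₀) = 10·log₁₀(3.15×10^-7/10⁻¹²) = 10·log₁₀(3.15×10^5).
L = 10·(0.4983 + 5) = 54.98 dB.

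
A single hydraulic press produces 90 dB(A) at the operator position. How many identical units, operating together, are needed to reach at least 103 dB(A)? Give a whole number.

N identical sources give L₁ + 10·log₁₀ N, so require 10·log₁₀ N ≥ 103 − 90 = 13.0 dB.
N ≥ 10^(13.0/10) = 19.953, so N = 20.

20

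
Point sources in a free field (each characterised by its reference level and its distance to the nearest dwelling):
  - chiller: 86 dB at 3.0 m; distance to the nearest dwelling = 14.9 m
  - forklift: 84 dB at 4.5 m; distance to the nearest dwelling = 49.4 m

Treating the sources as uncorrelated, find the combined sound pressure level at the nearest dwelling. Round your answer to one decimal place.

Apply inverse-square spreading to bring every level to the receiver, then sum 10^(L/10).
chiller: 86 − 20·log₁₀(14.9/3.0) = 86 − 13.92 = 72.08 dB.
forklift: 84 − 20·log₁₀(49.4/4.5) = 84 − 20.81 = 63.19 dB.
Σ 10^(L/10) = 1.822e+07 → L_total = 10·log₁₀(1.822e+07) = 72.61 dB.

72.6 dB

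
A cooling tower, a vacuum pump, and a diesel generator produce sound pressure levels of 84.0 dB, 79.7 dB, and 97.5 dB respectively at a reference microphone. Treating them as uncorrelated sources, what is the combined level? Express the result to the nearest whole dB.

98 dB

For uncorrelated sources the intensities add, so convert each level to linear form, sum, and take 10·log₁₀ of the total.
Σ 10^(L/10) = 10^(84.0/10) + 10^(79.7/10) + 10^(97.5/10) = 5.968e+09.
L_total = 10·log₁₀(5.968e+09) = 97.76 dB.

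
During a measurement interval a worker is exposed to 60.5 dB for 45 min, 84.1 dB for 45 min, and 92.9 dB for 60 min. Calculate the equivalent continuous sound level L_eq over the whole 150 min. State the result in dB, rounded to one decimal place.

89.3 dB

The energy average is taken in the linear domain: L_eq = 10·log₁₀[(Σ tᵢ·10^(Lᵢ/10))/T], T = 150 min.
Σ tᵢ·10^(Lᵢ/10) = 45·10^(60.5/10) + 45·10^(84.1/10) + 60·10^(92.9/10) = 1.286e+11.
L_eq = 10·log₁₀(1.286e+11/150) = 89.33 dB.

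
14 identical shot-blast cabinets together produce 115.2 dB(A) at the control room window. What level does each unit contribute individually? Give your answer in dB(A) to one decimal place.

Dividing the total intensity by 14 lowers the level by 10·log₁₀ 14 = 11.461 dB: L₁ = 115.2 − 11.461.

103.7 dB(A)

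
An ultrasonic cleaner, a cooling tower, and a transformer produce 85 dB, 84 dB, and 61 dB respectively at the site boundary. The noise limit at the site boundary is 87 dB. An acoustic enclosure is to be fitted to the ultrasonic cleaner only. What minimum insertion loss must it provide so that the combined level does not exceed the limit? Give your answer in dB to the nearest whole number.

Everything except the ultrasonic cleaner sums to 10^(84/10) + 10^(61/10) = 2.524e+08 in linear terms, 84.02 dB.
To meet 87 dB overall, the treated ultrasonic cleaner may contribute at most 10^(87/10) − 2.524e+08 = 2.487e+08, i.e. 83.96 dB.
So the ultrasonic cleaner must be reduced from 85 to 83.96 dB: IL = 1.04 dB.

1 dB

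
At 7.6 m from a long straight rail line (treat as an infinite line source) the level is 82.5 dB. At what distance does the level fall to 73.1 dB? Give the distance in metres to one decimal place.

Line-source spreading drops the level by 10·log₁₀(r₂/r₁); inverting, r₂/r₁ = 10^(ΔL/10).
r₂ = 7.6·10^((82.5−73.1)/10) = 7.6·10^(9.4/10) = 66.19 m.

66.2 m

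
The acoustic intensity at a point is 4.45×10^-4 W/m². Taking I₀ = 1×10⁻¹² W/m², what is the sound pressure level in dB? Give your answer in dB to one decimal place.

86.5 dB

L = 10·log₁₀(I/I₀) = 10·log₁₀(4.45×10^-4/10⁻¹²) = 10·log₁₀(4.45×10^8).
L = 10·(0.6484 + 8) = 86.48 dB.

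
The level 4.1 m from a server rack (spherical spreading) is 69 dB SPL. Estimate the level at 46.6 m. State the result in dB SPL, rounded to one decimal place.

47.9 dB SPL

Point-source attenuation: ΔL = 20·log₁₀(r₂/r₁) = 20·log₁₀(46.6/4.1) = 21.112 dB.
L₂ = 69 − 20·log₁₀(46.6/4.1) = 69 − 21.112 = 47.89 dB SPL.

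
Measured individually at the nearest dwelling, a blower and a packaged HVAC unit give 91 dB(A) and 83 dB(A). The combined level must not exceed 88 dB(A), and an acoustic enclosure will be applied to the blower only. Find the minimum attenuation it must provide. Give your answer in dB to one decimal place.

The untreated sources together contribute 10^(83/10) = 1.995e+08, i.e. 83.00 dB(A).
To meet 88 dB(A) overall, the treated blower may contribute at most 10^(88/10) − 1.995e+08 = 4.314e+08, i.e. 86.35 dB(A).
Required insertion loss = 91 − 86.35 = 4.65 dB.

4.7 dB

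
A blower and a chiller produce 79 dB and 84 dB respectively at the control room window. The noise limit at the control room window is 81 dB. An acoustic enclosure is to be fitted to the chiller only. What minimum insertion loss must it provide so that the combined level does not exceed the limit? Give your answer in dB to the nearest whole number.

7 dB

The untreated sources together contribute 10^(79/10) = 7.943e+07, i.e. 79.00 dB.
The limit corresponds to 10^(81/10) = 1.259e+08; subtracting the fixed part leaves 4.646e+07 for the chiller, i.e. 76.67 dB.
So the chiller must be reduced from 84 to 76.67 dB: IL = 7.33 dB.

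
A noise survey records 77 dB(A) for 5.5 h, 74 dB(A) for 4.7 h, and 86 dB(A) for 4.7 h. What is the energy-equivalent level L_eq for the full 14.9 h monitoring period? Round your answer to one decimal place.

Weight each interval's intensity by its duration and average over T = 14.9 h:
Σ tᵢ·10^(Lᵢ/10) = 5.5·10^(77/10) + 4.7·10^(74/10) + 4.7·10^(86/10) = 2.265e+09.
L_eq = 10·log₁₀(2.265e+09/14.9) = 81.82 dB(A).

81.8 dB(A)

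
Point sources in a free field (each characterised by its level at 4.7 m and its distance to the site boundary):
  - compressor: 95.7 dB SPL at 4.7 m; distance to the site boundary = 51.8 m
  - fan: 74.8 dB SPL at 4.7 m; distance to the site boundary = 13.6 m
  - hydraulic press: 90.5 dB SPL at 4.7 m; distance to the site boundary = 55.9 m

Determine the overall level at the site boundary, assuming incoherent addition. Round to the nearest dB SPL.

76 dB SPL

Propagate each source to the receiver with L = L_ref − 20·log₁₀(r/r_ref), then add intensities.
compressor: 95.7 − 20·log₁₀(51.8/4.7) = 95.7 − 20.84 = 74.86 dB SPL.
fan: 74.8 − 20·log₁₀(13.6/4.7) = 74.8 − 9.23 = 65.57 dB SPL.
hydraulic press: 90.5 − 20·log₁₀(55.9/4.7) = 90.5 − 21.51 = 68.99 dB SPL.
Σ 10^(L/10) = 4.213e+07 → L_total = 10·log₁₀(4.213e+07) = 76.25 dB SPL.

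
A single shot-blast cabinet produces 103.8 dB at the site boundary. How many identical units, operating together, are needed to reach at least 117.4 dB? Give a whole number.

The shortfall is 117.4 − 103.8 = 13.6 dB, and N units add 10·log₁₀ N, so need 10·log₁₀ N ≥ 13.6.
N ≥ 10^(13.6/10) = 22.909, so N = 23.

23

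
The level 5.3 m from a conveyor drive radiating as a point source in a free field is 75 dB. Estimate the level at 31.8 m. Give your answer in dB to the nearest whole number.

59 dB

For a point source, L₂ = L₁ − 20·log₁₀(r₂/r₁).
L₂ = 75 − 20·log₁₀(31.8/5.3) = 75 − 15.563 = 59.44 dB.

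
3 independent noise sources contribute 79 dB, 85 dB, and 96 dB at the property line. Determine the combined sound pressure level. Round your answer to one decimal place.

Incoherent sources combine by intensity addition: L_total = 10·log₁₀(Σ 10^(L_i/10)).
Σ 10^(L/10) = 10^(79/10) + 10^(85/10) + 10^(96/10) = 4.377e+09.
L_total = 10·log₁₀(4.377e+09) = 96.41 dB.

96.4 dB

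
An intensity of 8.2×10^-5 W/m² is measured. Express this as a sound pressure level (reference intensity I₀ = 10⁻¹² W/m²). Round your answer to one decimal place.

79.1 dB

I/I₀ = 8.2×10^-5/10⁻¹² = 8.2×10^7, and L = 10·log₁₀(I/I₀).
L = 10·(0.9138 + 7) = 79.14 dB.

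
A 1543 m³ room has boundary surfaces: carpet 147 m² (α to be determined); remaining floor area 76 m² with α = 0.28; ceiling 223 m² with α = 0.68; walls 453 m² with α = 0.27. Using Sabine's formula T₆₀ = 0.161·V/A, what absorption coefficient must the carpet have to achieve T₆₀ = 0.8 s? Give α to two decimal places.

A = 0.161·V/T₆₀ = 0.161·1543/0.8 = 310.53 m² sabins.
Absorption from the other surfaces = 76·0.28 + 223·0.68 + 453·0.27 = 295.23 m², so the carpet must supply 15.30 m² over 147 m².
α = 15.30/147 = 0.104.

0.10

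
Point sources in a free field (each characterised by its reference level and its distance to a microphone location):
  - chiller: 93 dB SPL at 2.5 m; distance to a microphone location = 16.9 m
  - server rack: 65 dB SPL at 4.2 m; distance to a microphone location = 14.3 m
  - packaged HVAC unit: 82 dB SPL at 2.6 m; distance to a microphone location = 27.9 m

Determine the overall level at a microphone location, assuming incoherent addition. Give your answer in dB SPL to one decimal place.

76.6 dB SPL

Propagate each source to the receiver with L = L_ref − 20·log₁₀(r/r_ref), then add intensities.
chiller: 93 − 20·log₁₀(16.9/2.5) = 93 − 16.60 = 76.40 dB SPL.
server rack: 65 − 20·log₁₀(14.3/4.2) = 65 − 10.64 = 54.36 dB SPL.
packaged HVAC unit: 82 − 20·log₁₀(27.9/2.6) = 82 − 20.61 = 61.39 dB SPL.
Σ 10^(L/10) = 4.531e+07 → L_total = 10·log₁₀(4.531e+07) = 76.56 dB SPL.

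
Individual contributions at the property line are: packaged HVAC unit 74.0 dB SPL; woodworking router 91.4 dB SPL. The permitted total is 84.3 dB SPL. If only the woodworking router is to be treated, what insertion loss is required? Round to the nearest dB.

Fixed contribution from the other source: Σ 10^(L/10) = 10^(74.0/10) = 2.512e+07 (74.00 dB SPL).
The limit corresponds to 10^(84.3/10) = 2.692e+08; subtracting the fixed part leaves 2.440e+08 for the woodworking router, i.e. 83.87 dB SPL.
Required insertion loss = 91.4 − 83.87 = 7.53 dB.

8 dB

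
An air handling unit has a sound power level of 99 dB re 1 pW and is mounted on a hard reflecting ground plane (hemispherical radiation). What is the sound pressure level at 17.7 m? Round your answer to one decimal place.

The power spreads over a hemisphere of area 2π·r², so L_p = L_w − 10·log₁₀(2π·r²).
2π·r² = 1968 m², 10·log₁₀ of that is 32.941 dB.
L_p = 99 − 32.941 = 66.06 dB.

66.1 dB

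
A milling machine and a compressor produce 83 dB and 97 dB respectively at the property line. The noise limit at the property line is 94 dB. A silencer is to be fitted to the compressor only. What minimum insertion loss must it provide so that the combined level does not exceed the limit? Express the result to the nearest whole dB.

3 dB

Everything except the compressor sums to 10^(83/10) = 1.995e+08 in linear terms, 83.00 dB.
To meet 94 dB overall, the treated compressor may contribute at most 10^(94/10) − 1.995e+08 = 2.312e+09, i.e. 93.64 dB.
Required insertion loss = 97 − 93.64 = 3.36 dB.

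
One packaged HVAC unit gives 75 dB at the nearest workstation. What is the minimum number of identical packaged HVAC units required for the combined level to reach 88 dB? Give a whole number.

20

N identical sources give L₁ + 10·log₁₀ N, so require 10·log₁₀ N ≥ 88 − 75 = 13.0 dB.
N ≥ 10^(13.0/10) = 19.953, so N = 20.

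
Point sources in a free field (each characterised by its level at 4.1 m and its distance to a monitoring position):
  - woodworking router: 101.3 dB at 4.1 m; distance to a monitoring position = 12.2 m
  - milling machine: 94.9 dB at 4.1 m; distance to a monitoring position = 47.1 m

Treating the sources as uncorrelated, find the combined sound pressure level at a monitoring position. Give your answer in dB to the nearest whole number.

92 dB

Apply inverse-square spreading to bring every level to the receiver, then sum 10^(L/10).
woodworking router: 101.3 − 20·log₁₀(12.2/4.1) = 101.3 − 9.47 = 91.83 dB.
milling machine: 94.9 − 20·log₁₀(47.1/4.1) = 94.9 − 21.20 = 73.70 dB.
Σ 10^(L/10) = 1.547e+09 → L_total = 10·log₁₀(1.547e+09) = 91.89 dB.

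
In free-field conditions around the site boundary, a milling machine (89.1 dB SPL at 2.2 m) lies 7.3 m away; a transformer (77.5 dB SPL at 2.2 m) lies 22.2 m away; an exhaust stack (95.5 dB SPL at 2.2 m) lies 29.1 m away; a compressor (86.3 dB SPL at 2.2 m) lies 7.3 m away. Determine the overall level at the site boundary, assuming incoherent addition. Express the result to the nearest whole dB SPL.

81 dB SPL

First find each source's level at the receiver (point-source: −20·log₁₀(r/r_ref)), then combine on an intensity basis.
milling machine: 89.1 − 20·log₁₀(7.3/2.2) = 89.1 − 10.42 = 78.68 dB SPL.
transformer: 77.5 − 20·log₁₀(22.2/2.2) = 77.5 − 20.08 = 57.42 dB SPL.
exhaust stack: 95.5 − 20·log₁₀(29.1/2.2) = 95.5 − 22.43 = 73.07 dB SPL.
compressor: 86.3 − 20·log₁₀(7.3/2.2) = 86.3 − 10.42 = 75.88 dB SPL.
Σ 10^(L/10) = 1.334e+08 → L_total = 10·log₁₀(1.334e+08) = 81.25 dB SPL.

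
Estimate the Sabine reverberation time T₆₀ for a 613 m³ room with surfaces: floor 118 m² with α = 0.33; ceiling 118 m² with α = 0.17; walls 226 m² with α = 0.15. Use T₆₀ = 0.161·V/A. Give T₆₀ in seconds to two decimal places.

1.06 s

A = Σ Sᵢαᵢ = 118·0.33 + 118·0.17 + 226·0.15 = 92.90 m².
T₆₀ = 0.161·V/A = 0.161·613/92.90 = 1.062 s.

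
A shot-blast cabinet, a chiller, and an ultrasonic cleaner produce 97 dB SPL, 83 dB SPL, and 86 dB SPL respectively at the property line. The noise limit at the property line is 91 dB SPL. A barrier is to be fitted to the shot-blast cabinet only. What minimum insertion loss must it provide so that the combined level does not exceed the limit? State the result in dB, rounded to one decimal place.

8.8 dB

Fixed contribution from the other sources: Σ 10^(L/10) = 10^(83/10) + 10^(86/10) = 5.976e+08 (87.76 dB SPL).
The limit corresponds to 10^(91/10) = 1.259e+09; subtracting the fixed part leaves 6.613e+08 for the shot-blast cabinet, i.e. 88.20 dB SPL.
So the shot-blast cabinet must be reduced from 97 to 88.20 dB SPL: IL = 8.80 dB.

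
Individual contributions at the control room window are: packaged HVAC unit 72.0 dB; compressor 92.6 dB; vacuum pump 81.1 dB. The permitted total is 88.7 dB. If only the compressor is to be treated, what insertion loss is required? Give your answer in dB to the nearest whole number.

5 dB

The untreated sources together contribute 10^(72.0/10) + 10^(81.1/10) = 1.447e+08, i.e. 81.60 dB.
To meet 88.7 dB overall, the treated compressor may contribute at most 10^(88.7/10) − 1.447e+08 = 5.966e+08, i.e. 87.76 dB.
So the compressor must be reduced from 92.6 to 87.76 dB: IL = 4.84 dB.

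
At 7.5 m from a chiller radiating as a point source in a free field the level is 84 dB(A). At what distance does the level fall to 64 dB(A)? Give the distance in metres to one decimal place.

For a point source L₁ − L₂ = 20·log₁₀(r₂/r₁), so r₂ = r₁·10^((L₁−L₂)/20).
r₂ = 7.5·10^((84−64)/20) = 7.5·10^(20.0/20) = 75.00 m.

75.0 m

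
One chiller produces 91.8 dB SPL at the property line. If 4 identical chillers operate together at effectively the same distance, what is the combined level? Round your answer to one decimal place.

N identical incoherent sources raise the level by 10·log₁₀ N.
L_total = 91.8 + 10·log₁₀(4) = 91.8 + 6.021 = 97.82 dB SPL.

97.8 dB SPL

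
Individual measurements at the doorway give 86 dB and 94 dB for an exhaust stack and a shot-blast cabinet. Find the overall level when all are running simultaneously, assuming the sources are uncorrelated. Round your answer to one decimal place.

94.6 dB

For uncorrelated sources the intensities add, so convert each level to linear form, sum, and take 10·log₁₀ of the total.
Σ 10^(L/10) = 10^(86/10) + 10^(94/10) = 2.910e+09.
L_total = 10·log₁₀(2.910e+09) = 94.64 dB.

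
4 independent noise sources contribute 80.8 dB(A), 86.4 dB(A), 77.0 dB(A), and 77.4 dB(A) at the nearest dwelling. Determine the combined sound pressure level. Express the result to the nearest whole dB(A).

For uncorrelated sources the intensities add, so convert each level to linear form, sum, and take 10·log₁₀ of the total.
Σ 10^(L/10) = 10^(80.8/10) + 10^(86.4/10) + 10^(77.0/10) + 10^(77.4/10) = 6.618e+08.
L_total = 10·log₁₀(6.618e+08) = 88.21 dB(A).

88 dB(A)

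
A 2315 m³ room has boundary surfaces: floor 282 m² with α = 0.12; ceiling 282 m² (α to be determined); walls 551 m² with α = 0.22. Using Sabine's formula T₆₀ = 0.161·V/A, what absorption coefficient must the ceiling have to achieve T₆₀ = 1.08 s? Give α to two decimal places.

A = 0.161·V/T₆₀ = 0.161·2315/1.08 = 345.11 m² sabins.
Absorption from the other surfaces = 282·0.12 + 551·0.22 = 155.06 m², so the ceiling must supply 190.05 m² over 282 m².
α = 190.05/282 = 0.674.

0.67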